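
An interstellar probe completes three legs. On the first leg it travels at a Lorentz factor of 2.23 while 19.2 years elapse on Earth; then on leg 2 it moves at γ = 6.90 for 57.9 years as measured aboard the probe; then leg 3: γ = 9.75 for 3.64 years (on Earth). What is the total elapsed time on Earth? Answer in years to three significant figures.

Δt = 422 years

Leg 1: 19.2 years is already measured on Earth.
Leg 2: γ = 6.90; Δt_2 = 6.900 × 57.9 = 399.5 years.
Leg 3: 3.64 years is already measured on Earth.
Total: 19.20 + 399.5 + 3.640 years.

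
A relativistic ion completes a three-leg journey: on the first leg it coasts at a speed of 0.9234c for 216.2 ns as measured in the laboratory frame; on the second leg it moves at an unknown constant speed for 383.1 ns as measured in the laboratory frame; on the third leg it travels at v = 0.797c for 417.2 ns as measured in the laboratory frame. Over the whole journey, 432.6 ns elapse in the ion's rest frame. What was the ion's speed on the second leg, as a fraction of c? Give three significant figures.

Leg 1: γ = 1/√(1 − 0.9234²) = 1/√0.1473 = 2.605; τ_1 = 216.2/2.605 = 82.99 ns.
Leg 2: speed unknown; τ_2 = 383.1/γ_2.
Leg 3: γ = 1/√(1 − 0.797²) = 1/√0.3648 = 1.656; τ_3 = 417.2/1.656 = 252.0 ns.
Total proper time: 82.99 + τ_2 + 252.0 = 432.6, so τ_2 = 432.6 − 335.0 = 97.63 ns.
γ_2 = 383.1/97.63 = 3.924; β = √(1 − 1/γ²) = √0.9351.

β = 0.967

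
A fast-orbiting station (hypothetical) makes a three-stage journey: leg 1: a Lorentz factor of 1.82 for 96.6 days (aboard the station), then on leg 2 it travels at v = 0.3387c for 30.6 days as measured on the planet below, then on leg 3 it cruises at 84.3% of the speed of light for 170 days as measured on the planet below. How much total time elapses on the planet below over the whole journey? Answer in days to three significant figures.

Leg 1: γ = 1.82; Δt_1 = 1.820 × 96.6 = 175.8 days.
Leg 2: 30.6 days is already measured on the planet below.
Leg 3: 170 days is already measured on the planet below.
Total: 175.8 + 30.60 + 170.0 days.

Δt = 376 days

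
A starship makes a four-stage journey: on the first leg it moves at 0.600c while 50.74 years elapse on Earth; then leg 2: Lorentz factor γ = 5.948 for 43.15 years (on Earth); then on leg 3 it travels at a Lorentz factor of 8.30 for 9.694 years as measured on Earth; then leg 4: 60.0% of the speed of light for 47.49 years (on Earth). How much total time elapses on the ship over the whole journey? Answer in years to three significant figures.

τ = 87.0 years

Leg 1: γ = 1/√(1 − 0.600²) = 5/4 = 1.250; τ_1 = 50.74/1.250 = 40.59 years.
Leg 2: γ = 5.948; τ_2 = 43.15/5.948 = 7.255 years.
Leg 3: γ = 8.30; τ_3 = 9.694/8.300 = 1.168 years.
Leg 4: β = 0.600; γ = 1/√(1 − 0.600²) = 1/√0.6400 = 1.250; τ_4 = 47.49/1.250 = 37.99 years.
Total: 40.59 + 7.255 + 1.168 + 37.99 years.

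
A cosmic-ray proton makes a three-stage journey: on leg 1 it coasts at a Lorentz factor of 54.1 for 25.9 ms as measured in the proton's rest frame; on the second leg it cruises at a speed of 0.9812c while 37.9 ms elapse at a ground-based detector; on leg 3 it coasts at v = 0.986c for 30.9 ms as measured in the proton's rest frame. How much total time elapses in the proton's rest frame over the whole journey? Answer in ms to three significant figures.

Leg 1: 25.9 ms is already measured in the proton's rest frame.
Leg 2: γ = 1/√(1 − 0.9812²) = 1/√0.03725 = 5.182; τ_2 = 37.9/5.182 = 7.314 ms.
Leg 3: 30.9 ms is already measured in the proton's rest frame.
Total: 25.90 + 7.314 + 30.90 ms.

τ = 64.1 ms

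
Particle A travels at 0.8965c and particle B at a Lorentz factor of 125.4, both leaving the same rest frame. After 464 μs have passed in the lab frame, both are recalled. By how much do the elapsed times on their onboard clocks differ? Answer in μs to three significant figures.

A: γ = 1/√(1 − 0.8965²) = 1/√0.1963 = 2.257; τ_A = 464/2.257 = 205.6 μs.
B: γ = 125.4; τ_B = 464/125.4 = 3.700 μs.

|τ_A − τ_B| = 202 μs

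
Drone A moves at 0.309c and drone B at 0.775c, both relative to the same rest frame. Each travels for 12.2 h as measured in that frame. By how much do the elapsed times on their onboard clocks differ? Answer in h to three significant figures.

A: γ = 1/√(1 − 0.309²) = 1/√0.9045 = 1.051; τ_A = 12.2/1.051 = 11.60 h.
B: γ = 1/√(1 − 0.775²) = 1/√0.3994 = 1.582; τ_B = 12.2/1.582 = 7.710 h.

|τ_A − τ_B| = 3.89 h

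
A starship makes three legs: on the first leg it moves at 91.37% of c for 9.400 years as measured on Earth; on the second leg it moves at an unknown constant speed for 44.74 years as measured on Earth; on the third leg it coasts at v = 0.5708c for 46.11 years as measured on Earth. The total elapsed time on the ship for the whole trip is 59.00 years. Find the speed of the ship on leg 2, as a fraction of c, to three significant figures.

β = 0.922

Leg 1: β = 0.9137; γ = 1/√(1 − 0.9137²) = 1/√0.1652 = 2.461; τ_1 = 9.400/2.461 = 3.820 years.
Leg 2: speed unknown; τ_2 = 44.74/γ_2.
Leg 3: γ = 1/√(1 − 0.5708²) = 1/√0.6742 = 1.218; τ_3 = 46.11/1.218 = 37.86 years.
Total proper time: 3.820 + τ_2 + 37.86 = 59.00, so τ_2 = 59.00 − 41.68 = 17.32 years.
γ_2 = 44.74/17.32 = 2.583; β = √(1 − 1/γ²) = √0.8501.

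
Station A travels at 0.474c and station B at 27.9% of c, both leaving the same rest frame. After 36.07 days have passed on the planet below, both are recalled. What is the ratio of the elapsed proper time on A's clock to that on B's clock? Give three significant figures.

A: γ = 1/√(1 − 0.474²) = 1/√0.7753 = 1.136. B: β = 0.279; γ = 1/√(1 − 0.279²) = 1/√0.9222 = 1.041.
τ_A/τ_B = γ_B/γ_A = 1.041/1.136 = 0.9169, so τ_A/τ_B = 0.9169.

τ_A/τ_B = 0.917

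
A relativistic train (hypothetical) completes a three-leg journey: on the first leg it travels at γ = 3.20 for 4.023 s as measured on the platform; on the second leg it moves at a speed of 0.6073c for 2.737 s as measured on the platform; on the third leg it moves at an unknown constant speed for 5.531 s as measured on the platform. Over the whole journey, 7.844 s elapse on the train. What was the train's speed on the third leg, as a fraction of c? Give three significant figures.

β = 0.603

Leg 1: γ = 3.20; τ_1 = 4.023/3.200 = 1.257 s.
Leg 2: γ = 1/√(1 − 0.6073²) = 1/√0.6312 = 1.259; τ_2 = 2.737/1.259 = 2.174 s.
Leg 3: speed unknown; τ_3 = 5.531/γ_3.
Total proper time: 1.257 + 2.174 + τ_3 = 7.844, so τ_3 = 7.844 − 3.432 = 4.412 s.
γ_3 = 5.531/4.412 = 1.254; β = √(1 − 1/γ²) = √0.3636.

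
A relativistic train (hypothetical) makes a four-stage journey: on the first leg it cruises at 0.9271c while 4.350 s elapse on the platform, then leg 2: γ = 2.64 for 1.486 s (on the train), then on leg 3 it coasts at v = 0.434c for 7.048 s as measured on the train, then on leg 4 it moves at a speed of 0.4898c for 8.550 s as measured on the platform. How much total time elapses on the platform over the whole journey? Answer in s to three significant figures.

Δt = 24.6 s

Leg 1: 4.350 s is already measured on the platform.
Leg 2: γ = 2.64; Δt_2 = 2.640 × 1.486 = 3.923 s.
Leg 3: γ = 1/√(1 − 0.434²) = 1/√0.8116 = 1.110; Δt_3 = 1.110 × 7.048 = 7.823 s.
Leg 4: 8.550 s is already measured on the platform.
Total: 4.350 + 3.923 + 7.823 + 8.550 s.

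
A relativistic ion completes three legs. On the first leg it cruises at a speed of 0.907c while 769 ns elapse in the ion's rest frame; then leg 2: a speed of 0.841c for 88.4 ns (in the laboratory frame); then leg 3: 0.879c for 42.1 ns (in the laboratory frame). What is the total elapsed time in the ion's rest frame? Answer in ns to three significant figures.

τ = 837 ns

Leg 1: 769 ns is already measured in the ion's rest frame.
Leg 2: γ = 1/√(1 − 0.841²) = 1/√0.2927 = 1.848; τ_2 = 88.4/1.848 = 47.83 ns.
Leg 3: γ = 1/√(1 − 0.879²) = 1/√0.2274 = 2.097; τ_3 = 42.1/2.097 = 20.07 ns.
Total: 769.0 + 47.83 + 20.07 ns.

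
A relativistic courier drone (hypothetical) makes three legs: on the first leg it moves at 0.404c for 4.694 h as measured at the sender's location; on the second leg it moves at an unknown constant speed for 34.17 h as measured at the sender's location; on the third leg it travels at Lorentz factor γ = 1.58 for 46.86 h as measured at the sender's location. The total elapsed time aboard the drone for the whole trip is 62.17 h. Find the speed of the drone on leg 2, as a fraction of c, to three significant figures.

β = 0.564

Leg 1: γ = 1/√(1 − 0.404²) = 1/√0.8368 = 1.093; τ_1 = 4.694/1.093 = 4.294 h.
Leg 2: speed unknown; τ_2 = 34.17/γ_2.
Leg 3: γ = 1.58; τ_3 = 46.86/1.580 = 29.66 h.
Total proper time: 4.294 + τ_2 + 29.66 = 62.17, so τ_2 = 62.17 − 33.95 = 28.22 h.
γ_2 = 34.17/28.22 = 1.211; β = √(1 − 1/γ²) = √0.3180.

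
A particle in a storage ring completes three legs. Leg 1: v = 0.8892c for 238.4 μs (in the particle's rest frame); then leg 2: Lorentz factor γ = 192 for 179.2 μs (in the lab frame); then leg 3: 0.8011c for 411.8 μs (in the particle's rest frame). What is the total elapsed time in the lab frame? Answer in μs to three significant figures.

Δt = 1390 μs

Leg 1: γ = 1/√(1 − 0.8892²) = 1/√0.2093 = 2.186; Δt_1 = 2.186 × 238.4 = 521.1 μs.
Leg 2: 179.2 μs is already measured in the lab frame.
Leg 3: γ = 1/√(1 − 0.8011²) = 1/√0.3582 = 1.671; Δt_3 = 1.671 × 411.8 = 688.0 μs.
Total: 521.1 + 179.2 + 688.0 μs.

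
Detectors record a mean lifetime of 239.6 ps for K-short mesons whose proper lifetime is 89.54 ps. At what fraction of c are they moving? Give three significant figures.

β = 0.928

γ = Δt/τ₀ = 239.6/89.54 = 2.676
β = √(1 − 1/γ²) = √(1 − 0.1397) = √0.8603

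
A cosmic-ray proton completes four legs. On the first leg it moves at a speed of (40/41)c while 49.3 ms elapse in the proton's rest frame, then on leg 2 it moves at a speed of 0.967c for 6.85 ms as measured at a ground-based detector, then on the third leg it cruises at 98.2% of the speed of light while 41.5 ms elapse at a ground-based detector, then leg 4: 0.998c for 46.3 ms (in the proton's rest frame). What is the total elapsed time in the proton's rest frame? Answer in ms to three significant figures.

τ = 105 ms

Leg 1: 49.3 ms is already measured in the proton's rest frame.
Leg 2: γ = 1/√(1 − 0.967²) = 1/√0.06491 = 3.925; τ_2 = 6.85/3.925 = 1.745 ms.
Leg 3: β = 0.982; γ = 1/√(1 − 0.982²) = 1/√0.03568 = 5.294; τ_3 = 41.5/5.294 = 7.839 ms.
Leg 4: 46.3 ms is already measured in the proton's rest frame.
Total: 49.30 + 1.745 + 7.839 + 46.30 ms.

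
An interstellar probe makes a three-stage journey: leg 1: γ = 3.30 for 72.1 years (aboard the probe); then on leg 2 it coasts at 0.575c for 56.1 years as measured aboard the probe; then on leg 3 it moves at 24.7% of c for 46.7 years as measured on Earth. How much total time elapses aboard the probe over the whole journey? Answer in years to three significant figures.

τ = 173 years

Leg 1: 72.1 years is already measured aboard the probe.
Leg 2: 56.1 years is already measured aboard the probe.
Leg 3: β = 0.247; γ = 1/√(1 − 0.247²) = 1/√0.9390 = 1.032; τ_3 = 46.7/1.032 = 45.25 years.
Total: 72.10 + 56.10 + 45.25 years.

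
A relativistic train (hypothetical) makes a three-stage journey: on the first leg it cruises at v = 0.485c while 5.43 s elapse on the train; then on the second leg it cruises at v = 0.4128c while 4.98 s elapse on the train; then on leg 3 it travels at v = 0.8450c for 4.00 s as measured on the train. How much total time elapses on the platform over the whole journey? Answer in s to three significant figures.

Δt = 19.2 s

Leg 1: γ = 1/√(1 − 0.485²) = 1/√0.7648 = 1.143; Δt_1 = 1.143 × 5.43 = 6.209 s.
Leg 2: γ = 1/√(1 − 0.4128²) = 1/√0.8296 = 1.098; Δt_2 = 1.098 × 4.98 = 5.468 s.
Leg 3: γ = 1/√(1 − 0.8450²) = 1/√0.2860 = 1.870; Δt_3 = 1.870 × 4.00 = 7.480 s.
Total: 6.209 + 5.468 + 7.480 s.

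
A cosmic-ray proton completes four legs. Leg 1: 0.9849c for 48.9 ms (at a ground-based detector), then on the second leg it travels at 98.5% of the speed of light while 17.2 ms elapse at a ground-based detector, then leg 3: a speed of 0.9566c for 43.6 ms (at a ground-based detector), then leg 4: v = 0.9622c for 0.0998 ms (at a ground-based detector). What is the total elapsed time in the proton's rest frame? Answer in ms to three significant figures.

Leg 1: γ = 1/√(1 − 0.9849²) = 1/√0.02997 = 5.776; τ_1 = 48.9/5.776 = 8.466 ms.
Leg 2: β = 0.985; γ = 1/√(1 − 0.985²) = 1/√0.02977 = 5.795; τ_2 = 17.2/5.795 = 2.968 ms.
Leg 3: γ = 1/√(1 − 0.9566²) = 1/√0.08492 = 3.432; τ_3 = 43.6/3.432 = 12.71 ms.
Leg 4: γ = 1/√(1 − 0.9622²) = 1/√0.07417 = 3.672; τ_4 = 0.0998/3.672 = 0.02718 ms.
Total: 8.466 + 2.968 + 12.71 + 0.02718 ms.

τ = 24.2 ms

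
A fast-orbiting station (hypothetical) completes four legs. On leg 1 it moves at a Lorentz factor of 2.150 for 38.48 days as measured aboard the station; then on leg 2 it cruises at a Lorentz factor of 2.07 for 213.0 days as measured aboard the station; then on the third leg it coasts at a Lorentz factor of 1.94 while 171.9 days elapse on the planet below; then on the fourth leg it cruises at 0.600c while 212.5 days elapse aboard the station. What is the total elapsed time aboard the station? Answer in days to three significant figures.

τ = 553 days

Leg 1: 38.48 days is already measured aboard the station.
Leg 2: 213.0 days is already measured aboard the station.
Leg 3: γ = 1.94; τ_3 = 171.9/1.940 = 88.61 days.
Leg 4: 212.5 days is already measured aboard the station.
Total: 38.48 + 213.0 + 88.61 + 212.5 days.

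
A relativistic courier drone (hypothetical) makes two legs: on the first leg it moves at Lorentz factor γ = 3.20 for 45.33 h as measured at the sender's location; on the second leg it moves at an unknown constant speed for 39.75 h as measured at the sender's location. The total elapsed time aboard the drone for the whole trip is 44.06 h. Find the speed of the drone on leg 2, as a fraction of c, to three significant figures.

β = 0.659

Leg 1: γ = 3.20; τ_1 = 45.33/3.200 = 14.17 h.
Leg 2: speed unknown; τ_2 = 39.75/γ_2.
Total proper time: 14.17 + τ_2 = 44.06, so τ_2 = 44.06 − 14.17 = 29.89 h.
γ_2 = 39.75/29.89 = 1.330; β = √(1 − 1/γ²) = √0.4344.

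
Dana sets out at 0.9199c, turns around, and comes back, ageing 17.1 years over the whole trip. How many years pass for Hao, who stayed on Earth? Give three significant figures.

Δt = 43.6 years

γ = 1/√(1 − 0.9199²) = 1/√0.1538 = 2.550
Earth-frame duration is the dilated interval: Δt = γτ = 2.550 × 17.1 years.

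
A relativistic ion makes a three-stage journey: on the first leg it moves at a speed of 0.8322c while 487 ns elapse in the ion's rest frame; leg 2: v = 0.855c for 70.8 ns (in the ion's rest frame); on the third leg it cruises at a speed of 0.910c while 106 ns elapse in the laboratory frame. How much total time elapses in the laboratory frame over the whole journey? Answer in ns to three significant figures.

Leg 1: γ = 1/√(1 − 0.8322²) = 1/√0.3074 = 1.804; Δt_1 = 1.804 × 487 = 878.3 ns.
Leg 2: γ = 1/√(1 − 0.855²) = 1/√0.2690 = 1.928; Δt_2 = 1.928 × 70.8 = 136.5 ns.
Leg 3: 106 ns is already measured in the laboratory frame.
Total: 878.3 + 136.5 + 106.0 ns.

Δt = 1120 ns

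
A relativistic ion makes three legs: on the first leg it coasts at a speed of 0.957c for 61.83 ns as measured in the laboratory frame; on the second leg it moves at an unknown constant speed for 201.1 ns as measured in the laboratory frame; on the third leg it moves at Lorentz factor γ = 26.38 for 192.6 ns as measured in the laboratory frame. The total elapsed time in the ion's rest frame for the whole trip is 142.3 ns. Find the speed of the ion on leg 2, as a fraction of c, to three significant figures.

β = 0.813

Leg 1: γ = 1/√(1 − 0.957²) = 1/√0.08415 = 3.447; τ_1 = 61.83/3.447 = 17.94 ns.
Leg 2: speed unknown; τ_2 = 201.1/γ_2.
Leg 3: γ = 26.38; τ_3 = 192.6/26.38 = 7.301 ns.
Total proper time: 17.94 + τ_2 + 7.301 = 142.3, so τ_2 = 142.3 − 25.24 = 117.1 ns.
γ_2 = 201.1/117.1 = 1.718; β = √(1 − 1/γ²) = √0.6611.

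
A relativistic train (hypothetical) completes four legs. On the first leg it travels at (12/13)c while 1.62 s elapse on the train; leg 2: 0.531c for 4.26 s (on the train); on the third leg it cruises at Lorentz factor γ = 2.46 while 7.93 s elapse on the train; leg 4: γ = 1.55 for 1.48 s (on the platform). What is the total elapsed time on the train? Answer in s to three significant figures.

Leg 1: 1.62 s is already measured on the train.
Leg 2: 4.26 s is already measured on the train.
Leg 3: 7.93 s is already measured on the train.
Leg 4: γ = 1.55; τ_4 = 1.48/1.550 = 0.9548 s.
Total: 1.620 + 4.260 + 7.930 + 0.9548 s.

τ = 14.8 s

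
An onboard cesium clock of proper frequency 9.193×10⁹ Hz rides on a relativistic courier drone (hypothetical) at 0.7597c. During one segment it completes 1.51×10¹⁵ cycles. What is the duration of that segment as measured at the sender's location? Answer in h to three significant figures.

γ = 1/√(1 − 0.7597²) = 1/√0.4229 = 1.538
Proper time for N cycles: τ = N/f = 1.51×10¹⁵/(9.193×10⁹) = 1.643×10⁵ s = 45.63 h.
Lab-frame duration Δt = γτ = 1.538 × 45.63 = 70.17 h.

Δt = 70.2 h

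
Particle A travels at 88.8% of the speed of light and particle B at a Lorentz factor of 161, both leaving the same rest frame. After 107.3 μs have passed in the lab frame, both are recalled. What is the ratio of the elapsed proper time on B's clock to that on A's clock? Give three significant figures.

τ_B/τ_A = 0.0135

A: β = 0.888; γ = 1/√(1 − 0.888²) = 1/√0.2115 = 2.175. B: γ = 161.
τ_A/τ_B = γ_B/γ_A = 161.0/2.175 = 74.03, so τ_B/τ_A = 0.01351.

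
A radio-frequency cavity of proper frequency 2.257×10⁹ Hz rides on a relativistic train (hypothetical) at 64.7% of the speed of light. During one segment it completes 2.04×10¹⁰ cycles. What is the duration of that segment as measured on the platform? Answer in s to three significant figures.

Δt = 11.9 s

β = 0.647; γ = 1/√(1 − 0.647²) = 1/√0.5814 = 1.311
Proper time for N cycles: τ = N/f = 2.04×10¹⁰/(2.257×10⁹) = 9.039×10⁰ s = 9.039 s.
Lab-frame duration Δt = γτ = 1.311 × 9.039 = 11.85 s.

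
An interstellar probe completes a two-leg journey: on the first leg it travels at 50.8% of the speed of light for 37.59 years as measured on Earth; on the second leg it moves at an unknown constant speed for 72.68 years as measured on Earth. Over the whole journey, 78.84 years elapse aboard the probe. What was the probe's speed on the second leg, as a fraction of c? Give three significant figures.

β = 0.769

Leg 1: β = 0.508; γ = 1/√(1 − 0.508²) = 1/√0.7419 = 1.161; τ_1 = 37.59/1.161 = 32.38 years.
Leg 2: speed unknown; τ_2 = 72.68/γ_2.
Total proper time: 32.38 + τ_2 = 78.84, so τ_2 = 78.84 − 32.38 = 46.46 years.
γ_2 = 72.68/46.46 = 1.564; β = √(1 − 1/γ²) = √0.5913.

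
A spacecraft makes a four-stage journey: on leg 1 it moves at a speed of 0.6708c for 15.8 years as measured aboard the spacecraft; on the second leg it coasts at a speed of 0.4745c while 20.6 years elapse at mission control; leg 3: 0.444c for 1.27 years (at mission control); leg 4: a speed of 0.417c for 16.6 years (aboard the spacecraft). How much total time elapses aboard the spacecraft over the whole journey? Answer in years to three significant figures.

τ = 51.7 years

Leg 1: 15.8 years is already measured aboard the spacecraft.
Leg 2: γ = 1/√(1 − 0.4745²) = 1/√0.7748 = 1.136; τ_2 = 20.6/1.136 = 18.13 years.
Leg 3: γ = 1/√(1 − 0.444²) = 1/√0.8029 = 1.116; τ_3 = 1.27/1.116 = 1.138 years.
Leg 4: 16.6 years is already measured aboard the spacecraft.
Total: 15.80 + 18.13 + 1.138 + 16.60 years.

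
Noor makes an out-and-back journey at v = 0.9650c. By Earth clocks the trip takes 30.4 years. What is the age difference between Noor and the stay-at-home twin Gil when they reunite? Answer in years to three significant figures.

γ = 1/√(1 − 0.9650²) = 1/√0.06878 = 3.813
Noor's elapsed proper time: τ = 30.4/3.813 = 7.972 years.
Age gap = Δt − τ = 30.4 − 7.972 years.

Δt − τ = 22.4 years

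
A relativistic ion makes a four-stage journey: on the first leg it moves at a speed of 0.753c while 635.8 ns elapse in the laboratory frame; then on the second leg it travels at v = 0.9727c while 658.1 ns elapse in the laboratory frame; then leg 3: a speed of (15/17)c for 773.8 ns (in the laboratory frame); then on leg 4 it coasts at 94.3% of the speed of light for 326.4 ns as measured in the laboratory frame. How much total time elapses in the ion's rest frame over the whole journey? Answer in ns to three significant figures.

Leg 1: γ = 1/√(1 − 0.753²) = 1/√0.4330 = 1.520; τ_1 = 635.8/1.520 = 418.4 ns.
Leg 2: γ = 1/√(1 − 0.9727²) = 1/√0.05385 = 4.309; τ_2 = 658.1/4.309 = 152.7 ns.
Leg 3: γ = 1/√(1 − (15/17)²) = 17/8 = 2.125; τ_3 = 773.8/2.125 = 364.1 ns.
Leg 4: β = 0.943; γ = 1/√(1 − 0.943²) = 1/√0.1108 = 3.005; τ_4 = 326.4/3.005 = 108.6 ns.
Total: 418.4 + 152.7 + 364.1 + 108.6 ns.

τ = 1040 ns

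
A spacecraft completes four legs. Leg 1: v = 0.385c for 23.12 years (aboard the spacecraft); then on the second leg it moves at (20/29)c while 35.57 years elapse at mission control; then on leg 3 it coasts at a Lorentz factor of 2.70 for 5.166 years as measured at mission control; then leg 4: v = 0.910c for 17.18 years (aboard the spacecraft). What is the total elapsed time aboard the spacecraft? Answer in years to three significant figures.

τ = 68.0 years

Leg 1: 23.12 years is already measured aboard the spacecraft.
Leg 2: γ = 1/√(1 − (20/29)²) = 29/21 ≈ 1.381; τ_2 = 35.57/1.381 = 25.76 years.
Leg 3: γ = 2.70; τ_3 = 5.166/2.700 = 1.913 years.
Leg 4: 17.18 years is already measured aboard the spacecraft.
Total: 23.12 + 25.76 + 1.913 + 17.18 years.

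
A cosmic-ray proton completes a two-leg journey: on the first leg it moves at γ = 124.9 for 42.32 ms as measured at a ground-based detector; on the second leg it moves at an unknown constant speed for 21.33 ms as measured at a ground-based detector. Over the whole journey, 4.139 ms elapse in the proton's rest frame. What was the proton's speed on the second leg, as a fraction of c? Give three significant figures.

β = 0.984

Leg 1: γ = 124.9; τ_1 = 42.32/124.9 = 0.3388 ms.
Leg 2: speed unknown; τ_2 = 21.33/γ_2.
Total proper time: 0.3388 + τ_2 = 4.139, so τ_2 = 4.139 − 0.3388 = 3.800 ms.
γ_2 = 21.33/3.800 = 5.613; β = √(1 − 1/γ²) = √0.9683.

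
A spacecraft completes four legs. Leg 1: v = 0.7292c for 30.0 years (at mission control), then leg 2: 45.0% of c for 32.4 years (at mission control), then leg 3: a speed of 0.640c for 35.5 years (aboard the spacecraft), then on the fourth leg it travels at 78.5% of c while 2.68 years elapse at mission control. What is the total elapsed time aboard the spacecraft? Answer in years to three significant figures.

τ = 86.6 years

Leg 1: γ = 1/√(1 − 0.7292²) = 1/√0.4683 = 1.461; τ_1 = 30.0/1.461 = 20.53 years.
Leg 2: β = 0.450; γ = 1/√(1 − 0.450²) = 1/√0.7975 = 1.120; τ_2 = 32.4/1.120 = 28.93 years.
Leg 3: 35.5 years is already measured aboard the spacecraft.
Leg 4: β = 0.785; γ = 1/√(1 − 0.785²) = 1/√0.3838 = 1.614; τ_4 = 2.68/1.614 = 1.660 years.
Total: 20.53 + 28.93 + 35.50 + 1.660 years.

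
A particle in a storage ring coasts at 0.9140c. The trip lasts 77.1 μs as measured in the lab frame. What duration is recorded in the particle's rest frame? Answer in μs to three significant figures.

τ = 31.3 μs

γ = 1/√(1 − 0.9140²) = 1/√0.1646 = 2.465
The interval measured in the lab frame is the dilated one; the clock in the particle's rest frame measures the proper time τ = Δt/γ = 77.1/2.465 μs.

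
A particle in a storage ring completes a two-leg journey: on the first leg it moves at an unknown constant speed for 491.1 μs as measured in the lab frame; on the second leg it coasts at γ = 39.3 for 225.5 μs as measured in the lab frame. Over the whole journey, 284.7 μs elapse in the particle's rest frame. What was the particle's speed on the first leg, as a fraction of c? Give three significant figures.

Leg 1: speed unknown; τ_1 = 491.1/γ_1.
Leg 2: γ = 39.3; τ_2 = 225.5/39.30 = 5.738 μs.
Total proper time: τ_1 + 5.738 = 284.7, so τ_1 = 284.7 − 5.738 = 279.0 μs.
γ_1 = 491.1/279.0 = 1.760; β = √(1 − 1/γ²) = √0.6773.

β = 0.823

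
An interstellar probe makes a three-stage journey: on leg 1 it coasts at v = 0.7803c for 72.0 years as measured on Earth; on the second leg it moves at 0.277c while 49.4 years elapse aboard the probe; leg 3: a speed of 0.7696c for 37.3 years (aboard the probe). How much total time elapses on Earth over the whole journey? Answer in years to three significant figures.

Δt = 182 years

Leg 1: 72.0 years is already measured on Earth.
Leg 2: γ = 1/√(1 − 0.277²) = 1/√0.9233 = 1.041; Δt_2 = 1.041 × 49.4 = 51.41 years.
Leg 3: γ = 1/√(1 − 0.7696²) = 1/√0.4077 = 1.566; Δt_3 = 1.566 × 37.3 = 58.42 years.
Total: 72.00 + 51.41 + 58.42 years.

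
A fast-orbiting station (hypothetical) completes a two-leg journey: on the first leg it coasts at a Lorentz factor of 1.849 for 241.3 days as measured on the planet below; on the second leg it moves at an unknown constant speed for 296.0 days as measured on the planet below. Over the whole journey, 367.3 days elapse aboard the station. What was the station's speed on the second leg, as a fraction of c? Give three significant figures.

β = 0.600

Leg 1: γ = 1.849; τ_1 = 241.3/1.849 = 130.5 days.
Leg 2: speed unknown; τ_2 = 296.0/γ_2.
Total proper time: 130.5 + τ_2 = 367.3, so τ_2 = 367.3 − 130.5 = 236.8 days.
γ_2 = 296.0/236.8 = 1.250; β = √(1 − 1/γ²) = √0.3600.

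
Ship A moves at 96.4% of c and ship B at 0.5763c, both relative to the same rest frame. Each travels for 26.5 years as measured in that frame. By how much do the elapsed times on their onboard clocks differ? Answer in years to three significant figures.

|τ_A − τ_B| = 14.6 years

A: β = 0.964; γ = 1/√(1 − 0.964²) = 1/√0.07070 = 3.761; τ_A = 26.5/3.761 = 7.046 years.
B: γ = 1/√(1 − 0.5763²) = 1/√0.6679 = 1.224; τ_B = 26.5/1.224 = 21.66 years.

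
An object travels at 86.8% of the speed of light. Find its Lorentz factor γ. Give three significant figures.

γ = 2.01

β = 0.868; γ = 1/√(1 − 0.868²) = 1/√0.2466 = 2.014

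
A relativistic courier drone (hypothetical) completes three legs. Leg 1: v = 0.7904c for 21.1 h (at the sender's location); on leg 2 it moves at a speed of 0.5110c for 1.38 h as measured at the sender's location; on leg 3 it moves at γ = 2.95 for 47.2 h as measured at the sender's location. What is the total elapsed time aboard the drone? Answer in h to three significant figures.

τ = 30.1 h

Leg 1: γ = 1/√(1 − 0.7904²) = 1/√0.3753 = 1.632; τ_1 = 21.1/1.632 = 12.93 h.
Leg 2: γ = 1/√(1 − 0.5110²) = 1/√0.7389 = 1.163; τ_2 = 1.38/1.163 = 1.186 h.
Leg 3: γ = 2.95; τ_3 = 47.2/2.950 = 16.00 h.
Total: 12.93 + 1.186 + 16.00 h.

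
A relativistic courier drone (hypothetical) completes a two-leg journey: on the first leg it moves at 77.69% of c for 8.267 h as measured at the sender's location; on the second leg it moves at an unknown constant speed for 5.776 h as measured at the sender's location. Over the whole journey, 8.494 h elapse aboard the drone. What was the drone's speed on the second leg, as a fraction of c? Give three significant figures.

β = 0.822

Leg 1: β = 0.7769; γ = 1/√(1 − 0.7769²) = 1/√0.3964 = 1.588; τ_1 = 8.267/1.588 = 5.205 h.
Leg 2: speed unknown; τ_2 = 5.776/γ_2.
Total proper time: 5.205 + τ_2 = 8.494, so τ_2 = 8.494 − 5.205 = 3.289 h.
γ_2 = 5.776/3.289 = 1.756; β = √(1 − 1/γ²) = √0.6758.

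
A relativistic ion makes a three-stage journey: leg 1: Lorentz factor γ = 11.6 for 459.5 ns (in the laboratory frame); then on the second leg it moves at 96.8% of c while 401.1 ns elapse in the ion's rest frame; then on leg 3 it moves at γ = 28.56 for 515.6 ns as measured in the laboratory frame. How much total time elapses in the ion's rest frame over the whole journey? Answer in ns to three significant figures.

τ = 459 ns

Leg 1: γ = 11.6; τ_1 = 459.5/11.60 = 39.61 ns.
Leg 2: 401.1 ns is already measured in the ion's rest frame.
Leg 3: γ = 28.56; τ_3 = 515.6/28.56 = 18.05 ns.
Total: 39.61 + 401.1 + 18.05 ns.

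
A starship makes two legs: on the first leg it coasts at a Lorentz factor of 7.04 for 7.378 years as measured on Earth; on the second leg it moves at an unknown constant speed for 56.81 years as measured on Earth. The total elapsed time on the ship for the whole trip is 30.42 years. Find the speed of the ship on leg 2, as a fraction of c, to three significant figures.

Leg 1: γ = 7.04; τ_1 = 7.378/7.040 = 1.048 years.
Leg 2: speed unknown; τ_2 = 56.81/γ_2.
Total proper time: 1.048 + τ_2 = 30.42, so τ_2 = 30.42 − 1.048 = 29.37 years.
γ_2 = 56.81/29.37 = 1.934; β = √(1 − 1/γ²) = √0.7327.

β = 0.856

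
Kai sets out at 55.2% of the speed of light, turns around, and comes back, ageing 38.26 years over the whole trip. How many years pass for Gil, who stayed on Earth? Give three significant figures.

β = 0.552; γ = 1/√(1 − 0.552²) = 1/√0.6953 = 1.199
Earth-frame duration is the dilated interval: Δt = γτ = 1.199 × 38.26 years.

Δt = 45.9 years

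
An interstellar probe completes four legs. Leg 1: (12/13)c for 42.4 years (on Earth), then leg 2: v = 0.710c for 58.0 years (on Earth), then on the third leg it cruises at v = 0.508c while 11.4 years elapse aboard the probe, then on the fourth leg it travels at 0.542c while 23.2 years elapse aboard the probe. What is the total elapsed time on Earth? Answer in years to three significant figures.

Leg 1: 42.4 years is already measured on Earth.
Leg 2: 58.0 years is already measured on Earth.
Leg 3: γ = 1/√(1 − 0.508²) = 1/√0.7419 = 1.161; Δt_3 = 1.161 × 11.4 = 13.23 years.
Leg 4: γ = 1/√(1 − 0.542²) = 1/√0.7062 = 1.190; Δt_4 = 1.190 × 23.2 = 27.61 years.
Total: 42.40 + 58.00 + 13.23 + 27.61 years.

Δt = 141 years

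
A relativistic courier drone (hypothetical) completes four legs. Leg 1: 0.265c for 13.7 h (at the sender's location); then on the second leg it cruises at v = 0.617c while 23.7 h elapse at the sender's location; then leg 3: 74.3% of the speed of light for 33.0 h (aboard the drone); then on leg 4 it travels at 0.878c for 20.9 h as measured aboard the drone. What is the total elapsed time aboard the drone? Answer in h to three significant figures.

Leg 1: γ = 1/√(1 − 0.265²) = 1/√0.9298 = 1.037; τ_1 = 13.7/1.037 = 13.21 h.
Leg 2: γ = 1/√(1 − 0.617²) = 1/√0.6193 = 1.271; τ_2 = 23.7/1.271 = 18.65 h.
Leg 3: 33.0 h is already measured aboard the drone.
Leg 4: 20.9 h is already measured aboard the drone.
Total: 13.21 + 18.65 + 33.00 + 20.90 h.

τ = 85.8 h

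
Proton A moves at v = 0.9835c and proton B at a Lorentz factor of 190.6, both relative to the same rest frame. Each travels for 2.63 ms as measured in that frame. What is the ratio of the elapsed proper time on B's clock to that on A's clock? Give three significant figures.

τ_B/τ_A = 0.0290

A: γ = 1/√(1 − 0.9835²) = 1/√0.03273 = 5.528. B: γ = 190.6.
τ_A/τ_B = γ_B/γ_A = 190.6/5.528 = 34.48, so τ_B/τ_A = 0.02900.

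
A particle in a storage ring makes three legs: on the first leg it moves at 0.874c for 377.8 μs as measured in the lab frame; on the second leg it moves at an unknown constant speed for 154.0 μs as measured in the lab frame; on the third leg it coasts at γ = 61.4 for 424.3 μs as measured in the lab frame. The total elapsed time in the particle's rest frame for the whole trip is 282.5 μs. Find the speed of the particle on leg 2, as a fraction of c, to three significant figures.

β = 0.802

Leg 1: γ = 1/√(1 − 0.874²) = 1/√0.2361 = 2.058; τ_1 = 377.8/2.058 = 183.6 μs.
Leg 2: speed unknown; τ_2 = 154.0/γ_2.
Leg 3: γ = 61.4; τ_3 = 424.3/61.40 = 6.910 μs.
Total proper time: 183.6 + τ_2 + 6.910 = 282.5, so τ_2 = 282.5 − 190.5 = 92.01 μs.
γ_2 = 154.0/92.01 = 1.674; β = √(1 − 1/γ²) = √0.6431.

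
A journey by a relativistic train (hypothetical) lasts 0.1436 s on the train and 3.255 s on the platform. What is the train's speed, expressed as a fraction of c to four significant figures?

β = 0.9990

The proper time is measured on the train (both events occur at the train's location); Δt is measured on the platform. γ = Δt/τ = 3.255/0.1436 = 22.67.
β = √(1 − 1/γ²) = √(1 − 0.001946) = √0.9981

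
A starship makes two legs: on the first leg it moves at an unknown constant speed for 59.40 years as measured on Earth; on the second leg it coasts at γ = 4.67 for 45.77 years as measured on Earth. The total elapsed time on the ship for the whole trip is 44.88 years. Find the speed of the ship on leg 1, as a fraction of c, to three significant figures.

β = 0.807

Leg 1: speed unknown; τ_1 = 59.40/γ_1.
Leg 2: γ = 4.67; τ_2 = 45.77/4.670 = 9.801 years.
Total proper time: τ_1 + 9.801 = 44.88, so τ_1 = 44.88 − 9.801 = 35.08 years.
γ_1 = 59.40/35.08 = 1.693; β = √(1 − 1/γ²) = √0.6512.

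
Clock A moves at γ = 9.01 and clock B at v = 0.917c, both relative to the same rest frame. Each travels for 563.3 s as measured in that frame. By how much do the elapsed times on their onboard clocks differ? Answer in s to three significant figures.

|τ_A − τ_B| = 162 s

A: γ = 9.01; τ_A = 563.3/9.010 = 62.52 s.
B: γ = 1/√(1 − 0.917²) = 1/√0.1591 = 2.507; τ_B = 563.3/2.507 = 224.7 s.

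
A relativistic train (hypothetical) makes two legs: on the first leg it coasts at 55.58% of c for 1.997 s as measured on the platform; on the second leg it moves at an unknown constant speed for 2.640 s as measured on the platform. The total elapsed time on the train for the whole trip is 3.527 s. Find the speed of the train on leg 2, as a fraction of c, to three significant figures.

β = 0.707

Leg 1: β = 0.5558; γ = 1/√(1 − 0.5558²) = 1/√0.6911 = 1.203; τ_1 = 1.997/1.203 = 1.660 s.
Leg 2: speed unknown; τ_2 = 2.640/γ_2.
Total proper time: 1.660 + τ_2 = 3.527, so τ_2 = 3.527 − 1.660 = 1.867 s.
γ_2 = 2.640/1.867 = 1.414; β = √(1 − 1/γ²) = √0.4999.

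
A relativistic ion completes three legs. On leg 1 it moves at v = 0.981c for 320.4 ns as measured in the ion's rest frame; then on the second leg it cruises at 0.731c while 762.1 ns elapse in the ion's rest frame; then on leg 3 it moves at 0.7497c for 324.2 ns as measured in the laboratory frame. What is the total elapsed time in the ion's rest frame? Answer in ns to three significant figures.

τ = 1300 ns

Leg 1: 320.4 ns is already measured in the ion's rest frame.
Leg 2: 762.1 ns is already measured in the ion's rest frame.
Leg 3: γ = 1/√(1 − 0.7497²) = 1/√0.4379 = 1.511; τ_3 = 324.2/1.511 = 214.5 ns.
Total: 320.4 + 762.1 + 214.5 ns.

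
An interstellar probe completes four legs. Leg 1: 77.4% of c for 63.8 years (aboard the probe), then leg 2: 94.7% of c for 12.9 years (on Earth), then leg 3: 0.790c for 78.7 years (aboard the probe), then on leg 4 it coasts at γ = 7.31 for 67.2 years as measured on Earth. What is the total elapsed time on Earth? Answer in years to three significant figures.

Leg 1: β = 0.774; γ = 1/√(1 − 0.774²) = 1/√0.4009 = 1.579; Δt_1 = 1.579 × 63.8 = 100.8 years.
Leg 2: 12.9 years is already measured on Earth.
Leg 3: γ = 1/√(1 − 0.790²) = 1/√0.3759 = 1.631; Δt_3 = 1.631 × 78.7 = 128.4 years.
Leg 4: 67.2 years is already measured on Earth.
Total: 100.8 + 12.90 + 128.4 + 67.20 years.

Δt = 309 years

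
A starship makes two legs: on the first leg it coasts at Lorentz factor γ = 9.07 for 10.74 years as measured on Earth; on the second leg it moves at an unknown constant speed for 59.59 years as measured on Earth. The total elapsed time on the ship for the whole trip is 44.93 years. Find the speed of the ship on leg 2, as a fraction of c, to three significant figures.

β = 0.679

Leg 1: γ = 9.07; τ_1 = 10.74/9.070 = 1.184 years.
Leg 2: speed unknown; τ_2 = 59.59/γ_2.
Total proper time: 1.184 + τ_2 = 44.93, so τ_2 = 44.93 − 1.184 = 43.75 years.
γ_2 = 59.59/43.75 = 1.362; β = √(1 − 1/γ²) = √0.4611.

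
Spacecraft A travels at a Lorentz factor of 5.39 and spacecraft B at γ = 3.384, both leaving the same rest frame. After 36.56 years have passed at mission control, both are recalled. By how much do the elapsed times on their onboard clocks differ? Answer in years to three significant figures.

|τ_A − τ_B| = 4.02 years

A: γ = 5.39; τ_A = 36.56/5.390 = 6.783 years.
B: γ = 3.384; τ_B = 36.56/3.384 = 10.80 years.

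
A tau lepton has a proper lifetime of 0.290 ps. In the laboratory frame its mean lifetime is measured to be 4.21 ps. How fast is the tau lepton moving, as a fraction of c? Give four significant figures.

γ = Δt/τ₀ = 4.21/0.290 = 14.52
β = √(1 − 1/γ²) = √(1 − 0.004745) = √0.9953

v = 0.9976c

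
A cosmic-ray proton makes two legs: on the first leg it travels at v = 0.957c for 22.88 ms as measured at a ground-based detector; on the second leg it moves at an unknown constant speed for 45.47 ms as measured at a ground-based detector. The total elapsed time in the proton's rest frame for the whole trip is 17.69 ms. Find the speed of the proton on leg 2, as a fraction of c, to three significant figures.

Leg 1: γ = 1/√(1 − 0.957²) = 1/√0.08415 = 3.447; τ_1 = 22.88/3.447 = 6.637 ms.
Leg 2: speed unknown; τ_2 = 45.47/γ_2.
Total proper time: 6.637 + τ_2 = 17.69, so τ_2 = 17.69 − 6.637 = 11.05 ms.
γ_2 = 45.47/11.05 = 4.114; β = √(1 − 1/γ²) = √0.9409.

β = 0.970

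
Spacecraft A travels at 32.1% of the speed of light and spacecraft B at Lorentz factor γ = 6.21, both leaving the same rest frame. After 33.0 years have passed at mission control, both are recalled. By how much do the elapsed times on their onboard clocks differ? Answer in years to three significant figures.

A: β = 0.321; γ = 1/√(1 − 0.321²) = 1/√0.8970 = 1.056; τ_A = 33.0/1.056 = 31.25 years.
B: γ = 6.21; τ_B = 33.0/6.210 = 5.314 years.

|τ_A − τ_B| = 25.9 years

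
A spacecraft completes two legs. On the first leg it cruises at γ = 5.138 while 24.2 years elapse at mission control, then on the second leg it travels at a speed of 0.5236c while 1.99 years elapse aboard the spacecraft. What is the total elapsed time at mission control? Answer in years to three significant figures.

Δt = 26.5 years

Leg 1: 24.2 years is already measured at mission control.
Leg 2: γ = 1/√(1 − 0.5236²) = 1/√0.7258 = 1.174; Δt_2 = 1.174 × 1.99 = 2.336 years.
Total: 24.20 + 2.336 years.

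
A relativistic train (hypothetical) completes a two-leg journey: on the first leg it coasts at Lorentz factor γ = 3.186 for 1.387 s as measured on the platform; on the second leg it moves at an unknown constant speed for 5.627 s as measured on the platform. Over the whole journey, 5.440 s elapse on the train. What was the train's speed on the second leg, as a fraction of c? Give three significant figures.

β = 0.457

Leg 1: γ = 3.186; τ_1 = 1.387/3.186 = 0.4353 s.
Leg 2: speed unknown; τ_2 = 5.627/γ_2.
Total proper time: 0.4353 + τ_2 = 5.440, so τ_2 = 5.440 − 0.4353 = 5.005 s.
γ_2 = 5.627/5.005 = 1.124; β = √(1 − 1/γ²) = √0.2090.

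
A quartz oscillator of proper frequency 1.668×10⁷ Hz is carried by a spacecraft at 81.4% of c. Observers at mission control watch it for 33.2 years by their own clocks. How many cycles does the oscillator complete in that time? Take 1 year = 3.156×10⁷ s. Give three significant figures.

N = 1.02×10¹⁶

β = 0.814; γ = 1/√(1 − 0.814²) = 1/√0.3374 = 1.722
During 33.2 years of lab time, the oscillator's proper time advances by τ = Δt/γ = 33.2/1.722 = 19.28 years = 6.086×10⁸ s.
N = f × τ = 1.668×10⁷ × 6.086×10⁸ = 1.015×10¹⁶.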